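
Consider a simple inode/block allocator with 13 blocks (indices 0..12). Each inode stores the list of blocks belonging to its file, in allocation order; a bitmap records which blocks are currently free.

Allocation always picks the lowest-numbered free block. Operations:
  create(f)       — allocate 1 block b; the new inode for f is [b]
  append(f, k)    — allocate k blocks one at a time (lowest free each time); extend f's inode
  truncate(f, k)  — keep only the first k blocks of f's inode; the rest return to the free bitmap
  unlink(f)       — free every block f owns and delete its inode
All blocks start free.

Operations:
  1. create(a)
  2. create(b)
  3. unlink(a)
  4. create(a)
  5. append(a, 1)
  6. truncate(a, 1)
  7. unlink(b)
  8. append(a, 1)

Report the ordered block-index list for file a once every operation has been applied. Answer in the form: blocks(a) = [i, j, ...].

blocks(a) = [0, 1]

[1] create(a) — a=0 (map F............)
[2] create(b) — a=0 b=1 (map FF...........)
[3] unlink(a) — b=1 (map .F...........)
[4] create(a) — a=0 b=1 (map FF...........)
[5] append(a, 1) — a=0,2 b=1 (map FFF..........)
[6] truncate(a, 1) — a=0 b=1 (map FF...........)
[7] unlink(b) — a=0 (map F............)
[8] append(a, 1) — a=0,1 (map FF...........)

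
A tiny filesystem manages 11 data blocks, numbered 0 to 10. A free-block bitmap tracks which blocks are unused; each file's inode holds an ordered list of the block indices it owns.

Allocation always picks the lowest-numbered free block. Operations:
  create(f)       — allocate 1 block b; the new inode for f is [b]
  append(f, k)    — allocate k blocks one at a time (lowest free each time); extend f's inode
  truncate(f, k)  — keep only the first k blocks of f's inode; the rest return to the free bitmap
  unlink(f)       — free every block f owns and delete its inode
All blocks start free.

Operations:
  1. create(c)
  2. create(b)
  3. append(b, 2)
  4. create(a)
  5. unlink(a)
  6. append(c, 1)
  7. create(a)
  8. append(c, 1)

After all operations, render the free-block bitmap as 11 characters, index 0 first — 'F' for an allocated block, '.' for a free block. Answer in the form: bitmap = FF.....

bitmap = FFFFFFF....

  1. create(c)  ⇒  F..........  {c→[0]}
  2. create(b)  ⇒  FF.........  {b→[1]; c→[0]}
  3. append(b, 2)  ⇒  FFFF.......  {b→[1, 2, 3]; c→[0]}
  4. create(a)  ⇒  FFFFF......  {a→[4]; b→[1, 2, 3]; c→[0]}
  5. unlink(a)  ⇒  FFFF.......  {b→[1, 2, 3]; c→[0]}
  6. append(c, 1)  ⇒  FFFFF......  {b→[1, 2, 3]; c→[0, 4]}
  7. create(a)  ⇒  FFFFFF.....  {a→[5]; b→[1, 2, 3]; c→[0, 4]}
  8. append(c, 1)  ⇒  FFFFFFF....  {a→[5]; b→[1, 2, 3]; c→[0, 4, 6]}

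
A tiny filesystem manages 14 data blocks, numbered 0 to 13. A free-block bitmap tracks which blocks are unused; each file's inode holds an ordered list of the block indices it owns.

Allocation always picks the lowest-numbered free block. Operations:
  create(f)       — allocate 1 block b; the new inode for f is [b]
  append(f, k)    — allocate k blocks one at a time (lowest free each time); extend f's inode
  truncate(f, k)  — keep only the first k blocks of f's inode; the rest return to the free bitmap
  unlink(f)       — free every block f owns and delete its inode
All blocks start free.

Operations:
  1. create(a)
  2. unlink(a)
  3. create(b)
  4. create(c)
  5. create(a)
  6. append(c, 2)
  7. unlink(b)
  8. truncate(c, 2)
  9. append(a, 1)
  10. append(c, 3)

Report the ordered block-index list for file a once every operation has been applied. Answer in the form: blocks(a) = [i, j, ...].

blocks(a) = [2, 0]

[1] create(a) — a=0 (map F.............)
[2] unlink(a) —  (map ..............)
[3] create(b) — b=0 (map F.............)
[4] create(c) — b=0 c=1 (map FF............)
[5] create(a) — a=2 b=0 c=1 (map FFF...........)
[6] append(c, 2) — a=2 b=0 c=1,3,4 (map FFFFF.........)
[7] unlink(b) — a=2 c=1,3,4 (map .FFFF.........)
[8] truncate(c, 2) — a=2 c=1,3 (map .FFF..........)
[9] append(a, 1) — a=2,0 c=1,3 (map FFFF..........)
[10] append(c, 3) — a=2,0 c=1,3,4,5,6 (map FFFFFFF.......)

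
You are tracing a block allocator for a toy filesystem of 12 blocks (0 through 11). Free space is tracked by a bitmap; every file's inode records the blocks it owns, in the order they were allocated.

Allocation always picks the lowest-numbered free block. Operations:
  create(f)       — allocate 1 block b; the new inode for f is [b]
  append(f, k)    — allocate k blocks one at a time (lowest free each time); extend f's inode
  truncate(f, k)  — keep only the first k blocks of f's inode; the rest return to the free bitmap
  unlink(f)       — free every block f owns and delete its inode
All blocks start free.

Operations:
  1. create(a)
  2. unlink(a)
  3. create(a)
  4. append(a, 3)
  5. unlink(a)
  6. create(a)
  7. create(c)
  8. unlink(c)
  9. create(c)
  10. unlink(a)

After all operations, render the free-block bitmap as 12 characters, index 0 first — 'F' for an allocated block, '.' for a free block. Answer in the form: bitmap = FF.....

bitmap = .F..........

  1. create(a)  ⇒  F...........  {a→[0]}
  2. unlink(a)  ⇒  ............  {}
  3. create(a)  ⇒  F...........  {a→[0]}
  4. append(a, 3)  ⇒  FFFF........  {a→[0, 1, 2, 3]}
  5. unlink(a)  ⇒  ............  {}
  6. create(a)  ⇒  F...........  {a→[0]}
  7. create(c)  ⇒  FF..........  {a→[0]; c→[1]}
  8. unlink(c)  ⇒  F...........  {a→[0]}
  9. create(c)  ⇒  FF..........  {a→[0]; c→[1]}
  10. unlink(a)  ⇒  .F..........  {c→[1]}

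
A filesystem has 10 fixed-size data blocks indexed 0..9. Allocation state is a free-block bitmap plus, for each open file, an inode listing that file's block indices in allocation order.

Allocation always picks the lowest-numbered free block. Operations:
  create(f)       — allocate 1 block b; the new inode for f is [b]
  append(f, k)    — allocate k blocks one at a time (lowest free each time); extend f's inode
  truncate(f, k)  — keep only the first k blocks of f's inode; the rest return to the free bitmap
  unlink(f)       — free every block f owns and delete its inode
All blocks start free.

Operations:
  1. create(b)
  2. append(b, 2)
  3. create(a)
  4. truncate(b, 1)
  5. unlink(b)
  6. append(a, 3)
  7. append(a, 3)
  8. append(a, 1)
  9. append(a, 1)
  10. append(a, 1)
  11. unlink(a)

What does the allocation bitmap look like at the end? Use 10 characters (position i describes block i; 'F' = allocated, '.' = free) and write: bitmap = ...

after create(b) → b:[0]  free=[F.........]
after append(b, 2) → b:[0, 1, 2]  free=[FFF.......]
after create(a) → a:[3], b:[0, 1, 2]  free=[FFFF......]
after truncate(b, 1) → a:[3], b:[0]  free=[F..F......]
after unlink(b) → a:[3]  free=[...F......]
after append(a, 3) → a:[3, 0, 1, 2]  free=[FFFF......]
after append(a, 3) → a:[3, 0, 1, 2, 4, 5, 6]  free=[FFFFFFF...]
after append(a, 1) → a:[3, 0, 1, 2, 4, 5, 6, 7]  free=[FFFFFFFF..]
after append(a, 1) → a:[3, 0, 1, 2, 4, 5, 6, 7, 8]  free=[FFFFFFFFF.]
after append(a, 1) → a:[3, 0, 1, 2, 4, 5, 6, 7, 8, 9]  free=[FFFFFFFFFF]
after unlink(a) →   free=[..........]

bitmap = ..........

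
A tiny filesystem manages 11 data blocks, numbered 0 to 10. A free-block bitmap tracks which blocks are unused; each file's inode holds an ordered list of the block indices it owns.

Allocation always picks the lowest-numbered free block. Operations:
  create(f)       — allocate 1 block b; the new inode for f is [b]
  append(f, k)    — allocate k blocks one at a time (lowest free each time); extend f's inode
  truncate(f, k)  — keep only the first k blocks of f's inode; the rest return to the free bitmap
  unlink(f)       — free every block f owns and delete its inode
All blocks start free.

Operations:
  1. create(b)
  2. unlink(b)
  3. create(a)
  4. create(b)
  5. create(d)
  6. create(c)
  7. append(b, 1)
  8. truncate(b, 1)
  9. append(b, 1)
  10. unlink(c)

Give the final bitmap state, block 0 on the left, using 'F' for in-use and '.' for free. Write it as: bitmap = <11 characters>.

after create(b) → b:[0]  free=[F..........]
after unlink(b) →   free=[...........]
after create(a) → a:[0]  free=[F..........]
after create(b) → a:[0], b:[1]  free=[FF.........]
after create(d) → a:[0], b:[1], d:[2]  free=[FFF........]
after create(c) → a:[0], b:[1], c:[3], d:[2]  free=[FFFF.......]
after append(b, 1) → a:[0], b:[1, 4], c:[3], d:[2]  free=[FFFFF......]
after truncate(b, 1) → a:[0], b:[1], c:[3], d:[2]  free=[FFFF.......]
after append(b, 1) → a:[0], b:[1, 4], c:[3], d:[2]  free=[FFFFF......]
after unlink(c) → a:[0], b:[1, 4], d:[2]  free=[FFF.F......]

bitmap = FFF.F......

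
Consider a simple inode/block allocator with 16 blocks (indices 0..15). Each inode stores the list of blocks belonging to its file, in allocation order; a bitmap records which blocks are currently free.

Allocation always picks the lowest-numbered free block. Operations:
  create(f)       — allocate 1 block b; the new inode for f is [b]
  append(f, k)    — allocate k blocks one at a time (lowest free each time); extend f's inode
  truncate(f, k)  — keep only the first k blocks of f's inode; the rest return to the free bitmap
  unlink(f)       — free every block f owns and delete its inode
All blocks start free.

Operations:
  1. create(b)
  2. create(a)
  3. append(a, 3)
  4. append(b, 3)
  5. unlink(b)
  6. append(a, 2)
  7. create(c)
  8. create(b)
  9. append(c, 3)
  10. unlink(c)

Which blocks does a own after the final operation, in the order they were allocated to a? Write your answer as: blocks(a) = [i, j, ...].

[1] create(b) — b=0 (map F...............)
[2] create(a) — a=1 b=0 (map FF..............)
[3] append(a, 3) — a=1,2,3,4 b=0 (map FFFFF...........)
[4] append(b, 3) — a=1,2,3,4 b=0,5,6,7 (map FFFFFFFF........)
[5] unlink(b) — a=1,2,3,4 (map .FFFF...........)
[6] append(a, 2) — a=1,2,3,4,0,5 (map FFFFFF..........)
[7] create(c) — a=1,2,3,4,0,5 c=6 (map FFFFFFF.........)
[8] create(b) — a=1,2,3,4,0,5 b=7 c=6 (map FFFFFFFF........)
[9] append(c, 3) — a=1,2,3,4,0,5 b=7 c=6,8,9,10 (map FFFFFFFFFFF.....)
[10] unlink(c) — a=1,2,3,4,0,5 b=7 (map FFFFFF.F........)

blocks(a) = [1, 2, 3, 4, 0, 5]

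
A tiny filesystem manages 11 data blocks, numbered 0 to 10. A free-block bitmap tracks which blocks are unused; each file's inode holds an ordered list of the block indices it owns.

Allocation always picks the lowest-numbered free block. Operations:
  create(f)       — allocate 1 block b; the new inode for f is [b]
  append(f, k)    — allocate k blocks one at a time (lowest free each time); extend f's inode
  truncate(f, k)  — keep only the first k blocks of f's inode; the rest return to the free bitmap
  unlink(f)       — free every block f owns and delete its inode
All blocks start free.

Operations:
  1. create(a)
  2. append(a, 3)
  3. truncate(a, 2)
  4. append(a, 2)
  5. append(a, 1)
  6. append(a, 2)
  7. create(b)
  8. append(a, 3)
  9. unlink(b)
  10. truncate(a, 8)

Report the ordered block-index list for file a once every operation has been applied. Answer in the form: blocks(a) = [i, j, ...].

after create(a) → a:[0]  free=[F..........]
after append(a, 3) → a:[0, 1, 2, 3]  free=[FFFF.......]
after truncate(a, 2) → a:[0, 1]  free=[FF.........]
after append(a, 2) → a:[0, 1, 2, 3]  free=[FFFF.......]
after append(a, 1) → a:[0, 1, 2, 3, 4]  free=[FFFFF......]
after append(a, 2) → a:[0, 1, 2, 3, 4, 5, 6]  free=[FFFFFFF....]
after create(b) → a:[0, 1, 2, 3, 4, 5, 6], b:[7]  free=[FFFFFFFF...]
after append(a, 3) → a:[0, 1, 2, 3, 4, 5, 6, 8, 9, 10], b:[7]  free=[FFFFFFFFFFF]
after unlink(b) → a:[0, 1, 2, 3, 4, 5, 6, 8, 9, 10]  free=[FFFFFFF.FFF]
after truncate(a, 8) → a:[0, 1, 2, 3, 4, 5, 6, 8]  free=[FFFFFFF.F..]

blocks(a) = [0, 1, 2, 3, 4, 5, 6, 8]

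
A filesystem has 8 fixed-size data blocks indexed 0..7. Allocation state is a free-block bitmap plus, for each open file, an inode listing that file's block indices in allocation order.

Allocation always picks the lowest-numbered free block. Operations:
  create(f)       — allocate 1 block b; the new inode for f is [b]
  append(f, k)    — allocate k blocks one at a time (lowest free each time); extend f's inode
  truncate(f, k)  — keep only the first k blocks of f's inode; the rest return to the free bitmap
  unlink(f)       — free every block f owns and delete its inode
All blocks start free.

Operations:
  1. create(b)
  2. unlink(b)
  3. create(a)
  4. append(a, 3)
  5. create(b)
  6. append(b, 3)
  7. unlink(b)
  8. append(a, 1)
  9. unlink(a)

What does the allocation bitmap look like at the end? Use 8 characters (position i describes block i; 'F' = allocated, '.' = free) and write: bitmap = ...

create(b): bitmap=F....... | b=[0]
unlink(b): bitmap=........ | 
create(a): bitmap=F....... | a=[0]
append(a, 3): bitmap=FFFF.... | a=[0, 1, 2, 3]
create(b): bitmap=FFFFF... | a=[0, 1, 2, 3] b=[4]
append(b, 3): bitmap=FFFFFFFF | a=[0, 1, 2, 3] b=[4, 5, 6, 7]
unlink(b): bitmap=FFFF.... | a=[0, 1, 2, 3]
append(a, 1): bitmap=FFFFF... | a=[0, 1, 2, 3, 4]
unlink(a): bitmap=........ | 

bitmap = ........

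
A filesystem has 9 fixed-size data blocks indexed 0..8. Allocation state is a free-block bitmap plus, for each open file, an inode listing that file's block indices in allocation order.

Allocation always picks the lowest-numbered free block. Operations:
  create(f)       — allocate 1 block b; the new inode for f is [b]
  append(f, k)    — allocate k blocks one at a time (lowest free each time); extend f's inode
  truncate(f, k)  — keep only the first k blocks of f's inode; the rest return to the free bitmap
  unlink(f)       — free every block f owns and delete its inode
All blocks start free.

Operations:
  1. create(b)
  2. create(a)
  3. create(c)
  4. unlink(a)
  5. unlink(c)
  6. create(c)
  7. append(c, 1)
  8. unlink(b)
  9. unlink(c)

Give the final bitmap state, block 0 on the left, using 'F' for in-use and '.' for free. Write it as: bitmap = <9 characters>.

after create(b) → b:[0]  free=[F........]
after create(a) → a:[1], b:[0]  free=[FF.......]
after create(c) → a:[1], b:[0], c:[2]  free=[FFF......]
after unlink(a) → b:[0], c:[2]  free=[F.F......]
after unlink(c) → b:[0]  free=[F........]
after create(c) → b:[0], c:[1]  free=[FF.......]
after append(c, 1) → b:[0], c:[1, 2]  free=[FFF......]
after unlink(b) → c:[1, 2]  free=[.FF......]
after unlink(c) →   free=[.........]

bitmap = .........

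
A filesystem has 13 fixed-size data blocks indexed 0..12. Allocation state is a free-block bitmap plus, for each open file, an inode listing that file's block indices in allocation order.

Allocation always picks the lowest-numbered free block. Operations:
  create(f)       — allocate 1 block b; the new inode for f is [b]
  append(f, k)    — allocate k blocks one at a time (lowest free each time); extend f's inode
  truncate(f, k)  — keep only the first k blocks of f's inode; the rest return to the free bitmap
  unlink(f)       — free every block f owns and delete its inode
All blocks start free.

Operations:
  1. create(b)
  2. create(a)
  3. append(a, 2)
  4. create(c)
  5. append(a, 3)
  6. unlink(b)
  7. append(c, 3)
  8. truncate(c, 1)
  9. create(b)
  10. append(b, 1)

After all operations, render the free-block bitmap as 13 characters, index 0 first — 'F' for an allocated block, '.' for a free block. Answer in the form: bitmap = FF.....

  1. create(b)  ⇒  F............  {b→[0]}
  2. create(a)  ⇒  FF...........  {a→[1]; b→[0]}
  3. append(a, 2)  ⇒  FFFF.........  {a→[1, 2, 3]; b→[0]}
  4. create(c)  ⇒  FFFFF........  {a→[1, 2, 3]; b→[0]; c→[4]}
  5. append(a, 3)  ⇒  FFFFFFFF.....  {a→[1, 2, 3, 5, 6, 7]; b→[0]; c→[4]}
  6. unlink(b)  ⇒  .FFFFFFF.....  {a→[1, 2, 3, 5, 6, 7]; c→[4]}
  7. append(c, 3)  ⇒  FFFFFFFFFF...  {a→[1, 2, 3, 5, 6, 7]; c→[4, 0, 8, 9]}
  8. truncate(c, 1)  ⇒  .FFFFFFF.....  {a→[1, 2, 3, 5, 6, 7]; c→[4]}
  9. create(b)  ⇒  FFFFFFFF.....  {a→[1, 2, 3, 5, 6, 7]; b→[0]; c→[4]}
  10. append(b, 1)  ⇒  FFFFFFFFF....  {a→[1, 2, 3, 5, 6, 7]; b→[0, 8]; c→[4]}

bitmap = FFFFFFFFF....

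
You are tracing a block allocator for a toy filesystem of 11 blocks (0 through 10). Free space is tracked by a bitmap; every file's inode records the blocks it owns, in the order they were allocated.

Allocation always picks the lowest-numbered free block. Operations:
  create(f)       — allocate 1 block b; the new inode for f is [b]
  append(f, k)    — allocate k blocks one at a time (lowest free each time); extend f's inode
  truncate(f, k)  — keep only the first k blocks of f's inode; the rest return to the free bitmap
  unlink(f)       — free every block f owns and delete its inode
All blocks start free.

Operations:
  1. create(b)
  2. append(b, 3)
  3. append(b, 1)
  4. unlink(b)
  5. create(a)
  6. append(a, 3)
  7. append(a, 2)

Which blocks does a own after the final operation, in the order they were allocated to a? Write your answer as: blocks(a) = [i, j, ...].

blocks(a) = [0, 1, 2, 3, 4, 5]

create(b): bitmap=F.......... | b=[0]
append(b, 3): bitmap=FFFF....... | b=[0, 1, 2, 3]
append(b, 1): bitmap=FFFFF...... | b=[0, 1, 2, 3, 4]
unlink(b): bitmap=........... | 
create(a): bitmap=F.......... | a=[0]
append(a, 3): bitmap=FFFF....... | a=[0, 1, 2, 3]
append(a, 2): bitmap=FFFFFF..... | a=[0, 1, 2, 3, 4, 5]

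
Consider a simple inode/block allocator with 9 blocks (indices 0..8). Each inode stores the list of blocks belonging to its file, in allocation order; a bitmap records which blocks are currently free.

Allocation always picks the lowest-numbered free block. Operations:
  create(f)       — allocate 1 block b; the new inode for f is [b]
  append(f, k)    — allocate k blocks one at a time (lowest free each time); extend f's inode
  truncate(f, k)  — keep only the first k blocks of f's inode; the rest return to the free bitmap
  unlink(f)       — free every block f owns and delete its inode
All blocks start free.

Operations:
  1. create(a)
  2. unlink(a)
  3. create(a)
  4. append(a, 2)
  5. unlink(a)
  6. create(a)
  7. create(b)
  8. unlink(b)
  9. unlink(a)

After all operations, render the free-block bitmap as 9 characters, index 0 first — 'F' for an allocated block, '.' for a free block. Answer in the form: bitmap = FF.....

create(a): bitmap=F........ | a=[0]
unlink(a): bitmap=......... | 
create(a): bitmap=F........ | a=[0]
append(a, 2): bitmap=FFF...... | a=[0, 1, 2]
unlink(a): bitmap=......... | 
create(a): bitmap=F........ | a=[0]
create(b): bitmap=FF....... | a=[0] b=[1]
unlink(b): bitmap=F........ | a=[0]
unlink(a): bitmap=......... | 

bitmap = .........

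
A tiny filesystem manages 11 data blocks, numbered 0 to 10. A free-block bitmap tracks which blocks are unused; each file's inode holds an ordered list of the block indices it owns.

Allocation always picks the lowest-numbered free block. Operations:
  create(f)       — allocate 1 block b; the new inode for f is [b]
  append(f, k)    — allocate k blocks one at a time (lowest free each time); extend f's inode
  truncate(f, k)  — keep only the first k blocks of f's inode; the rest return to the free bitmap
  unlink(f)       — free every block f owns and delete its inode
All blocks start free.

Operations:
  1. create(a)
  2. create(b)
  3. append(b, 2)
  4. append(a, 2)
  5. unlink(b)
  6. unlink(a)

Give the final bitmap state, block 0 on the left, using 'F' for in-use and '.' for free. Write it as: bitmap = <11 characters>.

bitmap = ...........

[1] create(a) — a=0 (map F..........)
[2] create(b) — a=0 b=1 (map FF.........)
[3] append(b, 2) — a=0 b=1,2,3 (map FFFF.......)
[4] append(a, 2) — a=0,4,5 b=1,2,3 (map FFFFFF.....)
[5] unlink(b) — a=0,4,5 (map F...FF.....)
[6] unlink(a) —  (map ...........)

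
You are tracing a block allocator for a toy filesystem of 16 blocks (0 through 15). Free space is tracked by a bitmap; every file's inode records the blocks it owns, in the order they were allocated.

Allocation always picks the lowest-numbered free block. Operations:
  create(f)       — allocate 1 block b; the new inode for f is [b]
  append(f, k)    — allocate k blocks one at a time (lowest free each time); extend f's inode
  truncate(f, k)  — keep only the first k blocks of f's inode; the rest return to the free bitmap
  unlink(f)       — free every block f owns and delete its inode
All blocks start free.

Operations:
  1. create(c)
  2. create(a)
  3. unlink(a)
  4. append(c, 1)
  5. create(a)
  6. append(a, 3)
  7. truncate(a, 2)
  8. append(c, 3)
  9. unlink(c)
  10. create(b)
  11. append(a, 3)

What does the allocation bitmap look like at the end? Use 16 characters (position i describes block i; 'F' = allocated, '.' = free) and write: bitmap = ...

bitmap = FFFFFF..........

  1. create(c)  ⇒  F...............  {c→[0]}
  2. create(a)  ⇒  FF..............  {a→[1]; c→[0]}
  3. unlink(a)  ⇒  F...............  {c→[0]}
  4. append(c, 1)  ⇒  FF..............  {c→[0, 1]}
  5. create(a)  ⇒  FFF.............  {a→[2]; c→[0, 1]}
  6. append(a, 3)  ⇒  FFFFFF..........  {a→[2, 3, 4, 5]; c→[0, 1]}
  7. truncate(a, 2)  ⇒  FFFF............  {a→[2, 3]; c→[0, 1]}
  8. append(c, 3)  ⇒  FFFFFFF.........  {a→[2, 3]; c→[0, 1, 4, 5, 6]}
  9. unlink(c)  ⇒  ..FF............  {a→[2, 3]}
  10. create(b)  ⇒  F.FF............  {a→[2, 3]; b→[0]}
  11. append(a, 3)  ⇒  FFFFFF..........  {a→[2, 3, 1, 4, 5]; b→[0]}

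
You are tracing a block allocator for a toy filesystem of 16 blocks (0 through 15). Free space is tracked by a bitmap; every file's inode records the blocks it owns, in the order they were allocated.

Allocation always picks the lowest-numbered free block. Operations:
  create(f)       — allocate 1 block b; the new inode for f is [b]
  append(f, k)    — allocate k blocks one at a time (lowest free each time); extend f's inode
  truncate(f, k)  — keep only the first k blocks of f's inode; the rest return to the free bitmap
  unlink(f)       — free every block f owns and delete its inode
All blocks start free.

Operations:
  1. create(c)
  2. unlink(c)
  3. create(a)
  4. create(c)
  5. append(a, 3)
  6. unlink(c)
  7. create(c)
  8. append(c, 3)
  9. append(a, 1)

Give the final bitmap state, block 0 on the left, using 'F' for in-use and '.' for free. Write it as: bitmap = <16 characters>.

bitmap = FFFFFFFFF.......

after create(c) → c:[0]  free=[F...............]
after unlink(c) →   free=[................]
after create(a) → a:[0]  free=[F...............]
after create(c) → a:[0], c:[1]  free=[FF..............]
after append(a, 3) → a:[0, 2, 3, 4], c:[1]  free=[FFFFF...........]
after unlink(c) → a:[0, 2, 3, 4]  free=[F.FFF...........]
after create(c) → a:[0, 2, 3, 4], c:[1]  free=[FFFFF...........]
after append(c, 3) → a:[0, 2, 3, 4], c:[1, 5, 6, 7]  free=[FFFFFFFF........]
after append(a, 1) → a:[0, 2, 3, 4, 8], c:[1, 5, 6, 7]  free=[FFFFFFFFF.......]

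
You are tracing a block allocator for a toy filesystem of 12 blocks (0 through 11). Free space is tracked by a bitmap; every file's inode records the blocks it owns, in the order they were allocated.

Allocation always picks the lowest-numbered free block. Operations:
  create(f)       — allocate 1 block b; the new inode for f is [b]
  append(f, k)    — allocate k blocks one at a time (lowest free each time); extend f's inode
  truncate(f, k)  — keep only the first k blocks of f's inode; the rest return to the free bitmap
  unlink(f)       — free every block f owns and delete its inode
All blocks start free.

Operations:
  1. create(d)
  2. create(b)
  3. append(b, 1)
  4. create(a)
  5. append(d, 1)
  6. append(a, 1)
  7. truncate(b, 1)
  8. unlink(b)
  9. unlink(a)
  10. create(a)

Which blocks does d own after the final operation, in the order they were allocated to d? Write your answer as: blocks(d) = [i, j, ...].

blocks(d) = [0, 4]

create(d): bitmap=F........... | d=[0]
create(b): bitmap=FF.......... | b=[1] d=[0]
append(b, 1): bitmap=FFF......... | b=[1, 2] d=[0]
create(a): bitmap=FFFF........ | a=[3] b=[1, 2] d=[0]
append(d, 1): bitmap=FFFFF....... | a=[3] b=[1, 2] d=[0, 4]
append(a, 1): bitmap=FFFFFF...... | a=[3, 5] b=[1, 2] d=[0, 4]
truncate(b, 1): bitmap=FF.FFF...... | a=[3, 5] b=[1] d=[0, 4]
unlink(b): bitmap=F..FFF...... | a=[3, 5] d=[0, 4]
unlink(a): bitmap=F...F....... | d=[0, 4]
create(a): bitmap=FF..F....... | a=[1] d=[0, 4]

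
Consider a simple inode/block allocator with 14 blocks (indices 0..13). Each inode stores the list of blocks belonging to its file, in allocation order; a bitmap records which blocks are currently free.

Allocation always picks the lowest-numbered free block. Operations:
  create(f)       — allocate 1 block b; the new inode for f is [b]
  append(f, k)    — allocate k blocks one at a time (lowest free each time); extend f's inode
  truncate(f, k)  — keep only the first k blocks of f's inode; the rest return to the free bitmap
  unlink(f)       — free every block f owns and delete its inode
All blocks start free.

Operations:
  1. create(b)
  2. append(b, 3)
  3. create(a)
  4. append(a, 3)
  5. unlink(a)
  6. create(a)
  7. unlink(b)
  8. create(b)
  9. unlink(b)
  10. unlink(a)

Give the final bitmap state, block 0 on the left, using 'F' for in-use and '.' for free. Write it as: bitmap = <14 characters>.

bitmap = ..............

after create(b) → b:[0]  free=[F.............]
after append(b, 3) → b:[0, 1, 2, 3]  free=[FFFF..........]
after create(a) → a:[4], b:[0, 1, 2, 3]  free=[FFFFF.........]
after append(a, 3) → a:[4, 5, 6, 7], b:[0, 1, 2, 3]  free=[FFFFFFFF......]
after unlink(a) → b:[0, 1, 2, 3]  free=[FFFF..........]
after create(a) → a:[4], b:[0, 1, 2, 3]  free=[FFFFF.........]
after unlink(b) → a:[4]  free=[....F.........]
after create(b) → a:[4], b:[0]  free=[F...F.........]
after unlink(b) → a:[4]  free=[....F.........]
after unlink(a) →   free=[..............]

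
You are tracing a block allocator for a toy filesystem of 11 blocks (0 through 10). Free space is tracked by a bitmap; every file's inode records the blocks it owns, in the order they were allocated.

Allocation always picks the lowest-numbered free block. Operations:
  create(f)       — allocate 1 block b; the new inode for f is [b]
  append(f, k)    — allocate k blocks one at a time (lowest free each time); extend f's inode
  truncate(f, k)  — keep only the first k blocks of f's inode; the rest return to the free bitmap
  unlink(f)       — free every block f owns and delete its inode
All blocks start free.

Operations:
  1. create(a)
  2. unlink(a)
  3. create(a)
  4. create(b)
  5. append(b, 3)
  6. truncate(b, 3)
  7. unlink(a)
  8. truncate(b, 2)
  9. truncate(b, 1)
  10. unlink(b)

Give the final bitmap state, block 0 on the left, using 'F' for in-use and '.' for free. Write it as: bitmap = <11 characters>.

  1. create(a)  ⇒  F..........  {a→[0]}
  2. unlink(a)  ⇒  ...........  {}
  3. create(a)  ⇒  F..........  {a→[0]}
  4. create(b)  ⇒  FF.........  {a→[0]; b→[1]}
  5. append(b, 3)  ⇒  FFFFF......  {a→[0]; b→[1, 2, 3, 4]}
  6. truncate(b, 3)  ⇒  FFFF.......  {a→[0]; b→[1, 2, 3]}
  7. unlink(a)  ⇒  .FFF.......  {b→[1, 2, 3]}
  8. truncate(b, 2)  ⇒  .FF........  {b→[1, 2]}
  9. truncate(b, 1)  ⇒  .F.........  {b→[1]}
  10. unlink(b)  ⇒  ...........  {}

bitmap = ...........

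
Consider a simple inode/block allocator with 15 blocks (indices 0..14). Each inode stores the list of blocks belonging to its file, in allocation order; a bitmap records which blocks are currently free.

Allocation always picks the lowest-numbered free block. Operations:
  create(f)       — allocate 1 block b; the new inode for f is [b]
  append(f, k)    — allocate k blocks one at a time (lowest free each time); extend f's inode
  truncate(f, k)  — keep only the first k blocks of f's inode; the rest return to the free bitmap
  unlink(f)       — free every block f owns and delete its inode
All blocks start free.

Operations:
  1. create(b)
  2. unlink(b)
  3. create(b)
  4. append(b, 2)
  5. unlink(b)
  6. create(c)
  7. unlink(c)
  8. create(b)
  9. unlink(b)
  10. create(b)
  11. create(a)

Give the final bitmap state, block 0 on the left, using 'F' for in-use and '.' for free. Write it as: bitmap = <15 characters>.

bitmap = FF.............

create(b): bitmap=F.............. | b=[0]
unlink(b): bitmap=............... | 
create(b): bitmap=F.............. | b=[0]
append(b, 2): bitmap=FFF............ | b=[0, 1, 2]
unlink(b): bitmap=............... | 
create(c): bitmap=F.............. | c=[0]
unlink(c): bitmap=............... | 
create(b): bitmap=F.............. | b=[0]
unlink(b): bitmap=............... | 
create(b): bitmap=F.............. | b=[0]
create(a): bitmap=FF............. | a=[1] b=[0]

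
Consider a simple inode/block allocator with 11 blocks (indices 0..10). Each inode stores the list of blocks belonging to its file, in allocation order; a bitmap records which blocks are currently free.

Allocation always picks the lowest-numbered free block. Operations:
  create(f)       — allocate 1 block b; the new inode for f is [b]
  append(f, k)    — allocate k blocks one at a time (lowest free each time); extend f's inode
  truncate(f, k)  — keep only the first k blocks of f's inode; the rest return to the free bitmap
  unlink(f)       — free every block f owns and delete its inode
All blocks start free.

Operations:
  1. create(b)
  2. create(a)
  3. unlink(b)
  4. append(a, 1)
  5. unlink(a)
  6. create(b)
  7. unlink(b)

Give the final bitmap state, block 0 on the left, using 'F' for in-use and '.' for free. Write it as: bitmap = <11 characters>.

[1] create(b) — b=0 (map F..........)
[2] create(a) — a=1 b=0 (map FF.........)
[3] unlink(b) — a=1 (map .F.........)
[4] append(a, 1) — a=1,0 (map FF.........)
[5] unlink(a) —  (map ...........)
[6] create(b) — b=0 (map F..........)
[7] unlink(b) —  (map ...........)

bitmap = ...........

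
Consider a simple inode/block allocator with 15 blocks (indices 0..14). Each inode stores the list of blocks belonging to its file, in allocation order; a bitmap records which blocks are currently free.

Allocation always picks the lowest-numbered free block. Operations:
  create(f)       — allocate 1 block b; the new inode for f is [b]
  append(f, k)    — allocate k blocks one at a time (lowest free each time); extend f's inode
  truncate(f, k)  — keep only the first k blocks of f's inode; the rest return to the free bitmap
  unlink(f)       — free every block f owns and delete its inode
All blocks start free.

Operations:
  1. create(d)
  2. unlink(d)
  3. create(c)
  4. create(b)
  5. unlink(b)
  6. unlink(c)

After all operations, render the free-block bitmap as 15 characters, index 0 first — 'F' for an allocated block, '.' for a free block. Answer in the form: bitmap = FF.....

bitmap = ...............

create(d): bitmap=F.............. | d=[0]
unlink(d): bitmap=............... | 
create(c): bitmap=F.............. | c=[0]
create(b): bitmap=FF............. | b=[1] c=[0]
unlink(b): bitmap=F.............. | c=[0]
unlink(c): bitmap=............... | 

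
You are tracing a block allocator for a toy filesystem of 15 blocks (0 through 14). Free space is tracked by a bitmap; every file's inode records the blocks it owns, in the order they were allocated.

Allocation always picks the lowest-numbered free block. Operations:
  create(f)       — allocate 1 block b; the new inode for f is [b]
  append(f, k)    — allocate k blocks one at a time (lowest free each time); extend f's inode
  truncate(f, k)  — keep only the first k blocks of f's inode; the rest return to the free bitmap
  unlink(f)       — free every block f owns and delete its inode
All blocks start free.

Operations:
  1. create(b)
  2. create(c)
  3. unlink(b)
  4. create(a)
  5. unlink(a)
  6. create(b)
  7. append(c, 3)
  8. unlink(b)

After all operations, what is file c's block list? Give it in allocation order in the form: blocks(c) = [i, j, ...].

  1. create(b)  ⇒  F..............  {b→[0]}
  2. create(c)  ⇒  FF.............  {b→[0]; c→[1]}
  3. unlink(b)  ⇒  .F.............  {c→[1]}
  4. create(a)  ⇒  FF.............  {a→[0]; c→[1]}
  5. unlink(a)  ⇒  .F.............  {c→[1]}
  6. create(b)  ⇒  FF.............  {b→[0]; c→[1]}
  7. append(c, 3)  ⇒  FFFFF..........  {b→[0]; c→[1, 2, 3, 4]}
  8. unlink(b)  ⇒  .FFFF..........  {c→[1, 2, 3, 4]}

blocks(c) = [1, 2, 3, 4]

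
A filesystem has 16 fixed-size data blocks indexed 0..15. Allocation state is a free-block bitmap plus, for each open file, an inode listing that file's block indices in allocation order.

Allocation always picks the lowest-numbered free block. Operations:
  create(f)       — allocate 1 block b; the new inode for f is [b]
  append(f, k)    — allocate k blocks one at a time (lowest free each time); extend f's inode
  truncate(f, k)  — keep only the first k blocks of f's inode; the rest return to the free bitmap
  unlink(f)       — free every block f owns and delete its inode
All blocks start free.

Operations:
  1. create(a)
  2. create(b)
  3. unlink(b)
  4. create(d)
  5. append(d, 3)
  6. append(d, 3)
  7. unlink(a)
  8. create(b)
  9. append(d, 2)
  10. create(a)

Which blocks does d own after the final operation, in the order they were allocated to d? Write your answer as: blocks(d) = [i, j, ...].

blocks(d) = [1, 2, 3, 4, 5, 6, 7, 8, 9]

  1. create(a)  ⇒  F...............  {a→[0]}
  2. create(b)  ⇒  FF..............  {a→[0]; b→[1]}
  3. unlink(b)  ⇒  F...............  {a→[0]}
  4. create(d)  ⇒  FF..............  {a→[0]; d→[1]}
  5. append(d, 3)  ⇒  FFFFF...........  {a→[0]; d→[1, 2, 3, 4]}
  6. append(d, 3)  ⇒  FFFFFFFF........  {a→[0]; d→[1, 2, 3, 4, 5, 6, 7]}
  7. unlink(a)  ⇒  .FFFFFFF........  {d→[1, 2, 3, 4, 5, 6, 7]}
  8. create(b)  ⇒  FFFFFFFF........  {b→[0]; d→[1, 2, 3, 4, 5, 6, 7]}
  9. append(d, 2)  ⇒  FFFFFFFFFF......  {b→[0]; d→[1, 2, 3, 4, 5, 6, 7, 8, 9]}
  10. create(a)  ⇒  FFFFFFFFFFF.....  {a→[10]; b→[0]; d→[1, 2, 3, 4, 5, 6, 7, 8, 9]}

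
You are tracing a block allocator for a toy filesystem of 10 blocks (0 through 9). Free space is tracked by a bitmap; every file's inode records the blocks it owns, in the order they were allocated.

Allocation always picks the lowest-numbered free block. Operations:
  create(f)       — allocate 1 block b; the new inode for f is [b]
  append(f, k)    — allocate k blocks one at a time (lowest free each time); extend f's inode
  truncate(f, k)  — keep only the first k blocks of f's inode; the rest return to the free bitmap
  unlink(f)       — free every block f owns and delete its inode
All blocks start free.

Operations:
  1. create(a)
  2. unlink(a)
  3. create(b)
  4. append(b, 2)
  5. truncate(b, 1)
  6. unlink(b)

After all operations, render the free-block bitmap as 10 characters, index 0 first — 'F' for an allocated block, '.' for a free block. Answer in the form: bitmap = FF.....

create(a): bitmap=F......... | a=[0]
unlink(a): bitmap=.......... | 
create(b): bitmap=F......... | b=[0]
append(b, 2): bitmap=FFF....... | b=[0, 1, 2]
truncate(b, 1): bitmap=F......... | b=[0]
unlink(b): bitmap=.......... | 

bitmap = ..........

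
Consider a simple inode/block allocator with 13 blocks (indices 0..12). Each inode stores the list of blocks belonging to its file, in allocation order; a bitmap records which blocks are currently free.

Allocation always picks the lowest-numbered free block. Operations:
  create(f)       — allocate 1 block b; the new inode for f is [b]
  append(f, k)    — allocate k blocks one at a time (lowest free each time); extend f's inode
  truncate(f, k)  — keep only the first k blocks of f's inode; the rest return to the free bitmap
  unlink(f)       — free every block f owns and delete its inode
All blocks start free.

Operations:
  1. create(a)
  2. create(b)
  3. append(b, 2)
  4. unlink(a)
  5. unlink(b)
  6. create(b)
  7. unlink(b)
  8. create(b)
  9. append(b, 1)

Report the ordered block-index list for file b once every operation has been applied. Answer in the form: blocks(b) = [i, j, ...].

blocks(b) = [0, 1]

[1] create(a) — a=0 (map F............)
[2] create(b) — a=0 b=1 (map FF...........)
[3] append(b, 2) — a=0 b=1,2,3 (map FFFF.........)
[4] unlink(a) — b=1,2,3 (map .FFF.........)
[5] unlink(b) —  (map .............)
[6] create(b) — b=0 (map F............)
[7] unlink(b) —  (map .............)
[8] create(b) — b=0 (map F............)
[9] append(b, 1) — b=0,1 (map FF...........)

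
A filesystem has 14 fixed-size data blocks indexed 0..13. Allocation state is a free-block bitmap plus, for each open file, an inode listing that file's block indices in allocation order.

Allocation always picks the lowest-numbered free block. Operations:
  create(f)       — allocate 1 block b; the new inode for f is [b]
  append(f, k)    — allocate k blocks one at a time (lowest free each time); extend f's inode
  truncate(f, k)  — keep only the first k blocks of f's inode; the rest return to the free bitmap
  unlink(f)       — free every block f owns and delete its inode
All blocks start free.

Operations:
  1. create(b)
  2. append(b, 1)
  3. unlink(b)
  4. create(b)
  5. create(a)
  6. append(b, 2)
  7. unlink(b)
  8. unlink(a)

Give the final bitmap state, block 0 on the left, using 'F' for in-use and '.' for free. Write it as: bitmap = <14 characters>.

bitmap = ..............

after create(b) → b:[0]  free=[F.............]
after append(b, 1) → b:[0, 1]  free=[FF............]
after unlink(b) →   free=[..............]
after create(b) → b:[0]  free=[F.............]
after create(a) → a:[1], b:[0]  free=[FF............]
after append(b, 2) → a:[1], b:[0, 2, 3]  free=[FFFF..........]
after unlink(b) → a:[1]  free=[.F............]
after unlink(a) →   free=[..............]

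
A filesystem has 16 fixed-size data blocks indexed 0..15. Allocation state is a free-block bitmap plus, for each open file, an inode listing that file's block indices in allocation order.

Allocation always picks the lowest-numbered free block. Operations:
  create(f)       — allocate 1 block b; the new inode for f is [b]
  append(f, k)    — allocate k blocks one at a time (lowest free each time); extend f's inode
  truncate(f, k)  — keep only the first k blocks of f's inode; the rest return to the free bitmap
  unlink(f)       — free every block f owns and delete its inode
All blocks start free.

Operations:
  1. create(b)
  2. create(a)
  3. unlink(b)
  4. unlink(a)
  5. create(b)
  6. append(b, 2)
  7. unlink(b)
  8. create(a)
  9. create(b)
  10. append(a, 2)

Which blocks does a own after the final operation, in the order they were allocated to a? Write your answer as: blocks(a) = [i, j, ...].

blocks(a) = [0, 2, 3]

[1] create(b) — b=0 (map F...............)
[2] create(a) — a=1 b=0 (map FF..............)
[3] unlink(b) — a=1 (map .F..............)
[4] unlink(a) —  (map ................)
[5] create(b) — b=0 (map F...............)
[6] append(b, 2) — b=0,1,2 (map FFF.............)
[7] unlink(b) —  (map ................)
[8] create(a) — a=0 (map F...............)
[9] create(b) — a=0 b=1 (map FF..............)
[10] append(a, 2) — a=0,2,3 b=1 (map FFFF............)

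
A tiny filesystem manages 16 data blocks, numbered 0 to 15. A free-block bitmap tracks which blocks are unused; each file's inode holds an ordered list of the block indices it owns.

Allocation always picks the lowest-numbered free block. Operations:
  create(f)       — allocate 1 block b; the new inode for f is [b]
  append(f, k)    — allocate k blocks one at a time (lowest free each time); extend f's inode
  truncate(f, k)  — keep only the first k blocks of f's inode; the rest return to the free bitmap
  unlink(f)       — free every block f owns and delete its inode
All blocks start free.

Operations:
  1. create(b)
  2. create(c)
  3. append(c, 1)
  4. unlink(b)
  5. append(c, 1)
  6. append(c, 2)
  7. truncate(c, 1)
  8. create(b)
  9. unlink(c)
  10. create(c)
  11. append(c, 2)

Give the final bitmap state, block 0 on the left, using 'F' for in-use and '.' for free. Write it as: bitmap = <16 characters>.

  1. create(b)  ⇒  F...............  {b→[0]}
  2. create(c)  ⇒  FF..............  {b→[0]; c→[1]}
  3. append(c, 1)  ⇒  FFF.............  {b→[0]; c→[1, 2]}
  4. unlink(b)  ⇒  .FF.............  {c→[1, 2]}
  5. append(c, 1)  ⇒  FFF.............  {c→[1, 2, 0]}
  6. append(c, 2)  ⇒  FFFFF...........  {c→[1, 2, 0, 3, 4]}
  7. truncate(c, 1)  ⇒  .F..............  {c→[1]}
  8. create(b)  ⇒  FF..............  {b→[0]; c→[1]}
  9. unlink(c)  ⇒  F...............  {b→[0]}
  10. create(c)  ⇒  FF..............  {b→[0]; c→[1]}
  11. append(c, 2)  ⇒  FFFF............  {b→[0]; c→[1, 2, 3]}

bitmap = FFFF............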